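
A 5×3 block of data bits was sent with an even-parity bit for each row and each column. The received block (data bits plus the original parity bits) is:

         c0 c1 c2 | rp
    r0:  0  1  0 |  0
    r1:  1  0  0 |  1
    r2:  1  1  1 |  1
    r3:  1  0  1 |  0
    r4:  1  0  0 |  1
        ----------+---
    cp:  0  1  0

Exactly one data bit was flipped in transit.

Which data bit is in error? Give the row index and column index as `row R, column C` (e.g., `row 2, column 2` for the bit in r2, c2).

row 0, column 1

Recompute each row's even parity and compare to rp:
  r0: data parity 1, sent rp 0 → mismatch
  r1: data parity 1, sent rp 1 → ok
  r2: data parity 1, sent rp 1 → ok
  r3: data parity 0, sent rp 0 → ok
  r4: data parity 1, sent rp 1 → ok
Recompute each column's even parity and compare to cp:
  c0: data parity 0, sent cp 0 → ok
  c1: data parity 0, sent cp 1 → mismatch
  c2: data parity 0, sent cp 0 → ok
Exactly one row (r0) and one column (c1) fail → the flipped bit is at their intersection.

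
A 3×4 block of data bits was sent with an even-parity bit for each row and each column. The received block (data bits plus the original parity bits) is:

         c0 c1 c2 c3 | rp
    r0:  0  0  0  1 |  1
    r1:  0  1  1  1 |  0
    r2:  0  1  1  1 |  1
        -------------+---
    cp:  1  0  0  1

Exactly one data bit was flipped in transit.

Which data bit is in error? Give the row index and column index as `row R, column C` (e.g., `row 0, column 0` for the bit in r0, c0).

Recompute each row's even parity and compare to rp:
  r0: data parity 1, sent rp 1 → ok
  r1: data parity 1, sent rp 0 → mismatch
  r2: data parity 1, sent rp 1 → ok
Recompute each column's even parity and compare to cp:
  c0: data parity 0, sent cp 1 → mismatch
  c1: data parity 0, sent cp 0 → ok
  c2: data parity 0, sent cp 0 → ok
  c3: data parity 1, sent cp 1 → ok
Exactly one row (r1) and one column (c0) fail → the flipped bit is at their intersection.

row 1, column 0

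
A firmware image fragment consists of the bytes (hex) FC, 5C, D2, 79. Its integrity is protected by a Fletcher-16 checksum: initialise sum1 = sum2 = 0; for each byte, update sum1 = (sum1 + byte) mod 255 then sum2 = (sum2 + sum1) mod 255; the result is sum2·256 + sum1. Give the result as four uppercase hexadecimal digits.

28A5

Running sums (mod 255):
  after byte 0 (FC): sum1=252, sum2=252
  after byte 1 (5C): sum1=89, sum2=86
  after byte 2 (D2): sum1=44, sum2=130
  after byte 3 (79): sum1=165, sum2=40
Checksum = sum2·256 + sum1 = 40·256 + 165 = 10405 = 0x28A5.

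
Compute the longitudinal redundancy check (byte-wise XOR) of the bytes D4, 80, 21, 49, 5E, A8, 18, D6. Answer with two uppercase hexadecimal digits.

XOR the bytes together:
  start with 0xD4
  0xD4 ⊕ 0x80 = 0x54
  0x54 ⊕ 0x21 = 0x75
  0x75 ⊕ 0x49 = 0x3C
  0x3C ⊕ 0x5E = 0x62
  0x62 ⊕ 0xA8 = 0xCA
  0xCA ⊕ 0x18 = 0xD2
  0xD2 ⊕ 0xD6 = 0x04

04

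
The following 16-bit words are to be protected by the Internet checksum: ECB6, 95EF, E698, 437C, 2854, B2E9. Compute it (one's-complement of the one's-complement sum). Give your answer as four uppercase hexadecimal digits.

7806

One's-complement addition (fold any carry out of bit 15 back into bit 0):
  0xECB6 + 0x95EF = 0x182A5 → wrap carry → 0x82A6
  0x82A6 + 0xE698 = 0x1693E → wrap carry → 0x693F
  0x693F + 0x437C = 0x0ACBB
  0xACBB + 0x2854 = 0x0D50F
  0xD50F + 0xB2E9 = 0x187F8 → wrap carry → 0x87F9
One's-complement sum = 0x87F9.
Checksum = ~0x87F9 & 0xFFFF = 0x7806.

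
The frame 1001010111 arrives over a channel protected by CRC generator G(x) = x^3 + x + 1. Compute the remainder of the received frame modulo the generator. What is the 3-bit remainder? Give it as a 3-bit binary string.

000

Modulo-2 division of 1001010111 by 1011:
  pos 0: 1001 XOR 1011 = 0010
  pos 2: 1001 XOR 1011 = 0010
  pos 4: 1001 XOR 1011 = 0010
  pos 6: 1011 XOR 1011 = 0000
Remainder = 000 (zero — the frame passes the CRC check).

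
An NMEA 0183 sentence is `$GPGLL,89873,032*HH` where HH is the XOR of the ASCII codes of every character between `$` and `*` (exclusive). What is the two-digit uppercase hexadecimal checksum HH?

5C

XOR the ASCII codes of the payload characters:
  'G' = 0x47 → acc = 0x47
  'P' = 0x50 → acc = 0x17
  'G' = 0x47 → acc = 0x50
  'L' = 0x4C → acc = 0x1C
  'L' = 0x4C → acc = 0x50
  ',' = 0x2C → acc = 0x7C
  '8' = 0x38 → acc = 0x44
  '9' = 0x39 → acc = 0x7D
  '8' = 0x38 → acc = 0x45
  '7' = 0x37 → acc = 0x72
  '3' = 0x33 → acc = 0x41
  ',' = 0x2C → acc = 0x6D
  '0' = 0x30 → acc = 0x5D
  '3' = 0x33 → acc = 0x6E
  '2' = 0x32 → acc = 0x5C
Checksum = 0x5C.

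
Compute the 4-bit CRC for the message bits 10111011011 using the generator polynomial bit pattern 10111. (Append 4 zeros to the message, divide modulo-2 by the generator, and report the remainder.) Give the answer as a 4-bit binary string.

1010

Append 4 zeros: 101110110110000. Divide by 10111 (XOR where the leading bit is 1):
  pos 0: 10111 XOR 10111 = 00000
  pos 6: 11011 XOR 10111 = 01100
  pos 7: 11000 XOR 10111 = 01111
  pos 8: 11110 XOR 10111 = 01001
  pos 9: 10010 XOR 10111 = 00101
Remainder (last 4 bits) = 1010. This is the CRC / FCS.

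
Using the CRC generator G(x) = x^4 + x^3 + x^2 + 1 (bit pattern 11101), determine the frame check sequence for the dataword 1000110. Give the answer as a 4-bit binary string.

Append 4 zeros: 10001100000. Divide by 11101 (XOR where the leading bit is 1):
  pos 0: 10001 XOR 11101 = 01100
  pos 1: 11001 XOR 11101 = 00100
  pos 3: 10000 XOR 11101 = 01101
  pos 4: 11010 XOR 11101 = 00111
  pos 6: 11100 XOR 11101 = 00001
Remainder (last 4 bits) = 0001. This is the CRC / FCS.

0001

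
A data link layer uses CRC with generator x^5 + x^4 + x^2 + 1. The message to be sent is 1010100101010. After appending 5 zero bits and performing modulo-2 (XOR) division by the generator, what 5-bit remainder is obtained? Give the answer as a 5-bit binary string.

Append 5 zeros: 101010010101000000. Divide by 110101 (XOR where the leading bit is 1):
  pos 0: 101010 XOR 110101 = 011111
  pos 1: 111110 XOR 110101 = 001011
  pos 3: 101110 XOR 110101 = 011011
  pos 4: 110111 XOR 110101 = 000010
  pos 8: 100100 XOR 110101 = 010001
  pos 9: 100010 XOR 110101 = 010111
  pos 10: 101110 XOR 110101 = 011011
  pos 11: 110110 XOR 110101 = 000011
Remainder (last 5 bits) = 00110. This is the CRC / FCS.

00110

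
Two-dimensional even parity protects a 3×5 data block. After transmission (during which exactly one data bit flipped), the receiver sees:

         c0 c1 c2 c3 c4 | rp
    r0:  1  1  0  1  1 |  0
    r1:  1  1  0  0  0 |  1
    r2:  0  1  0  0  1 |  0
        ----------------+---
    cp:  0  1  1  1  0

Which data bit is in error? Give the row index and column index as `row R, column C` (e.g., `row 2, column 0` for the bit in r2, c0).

row 1, column 2

Recompute each row's even parity and compare to rp:
  r0: data parity 0, sent rp 0 → ok
  r1: data parity 0, sent rp 1 → mismatch
  r2: data parity 0, sent rp 0 → ok
Recompute each column's even parity and compare to cp:
  c0: data parity 0, sent cp 0 → ok
  c1: data parity 1, sent cp 1 → ok
  c2: data parity 0, sent cp 1 → mismatch
  c3: data parity 1, sent cp 1 → ok
  c4: data parity 0, sent cp 0 → ok
Exactly one row (r1) and one column (c2) fail → the flipped bit is at their intersection.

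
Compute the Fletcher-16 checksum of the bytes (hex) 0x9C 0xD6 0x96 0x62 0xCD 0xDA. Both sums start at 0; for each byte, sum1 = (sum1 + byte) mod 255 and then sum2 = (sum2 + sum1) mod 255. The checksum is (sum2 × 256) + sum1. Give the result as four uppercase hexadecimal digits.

D515

Running sums (mod 255):
  after byte 0 (0x9C): sum1=156, sum2=156
  after byte 1 (0xD6): sum1=115, sum2=16
  after byte 2 (0x96): sum1=10, sum2=26
  after byte 3 (0x62): sum1=108, sum2=134
  after byte 4 (0xCD): sum1=58, sum2=192
  after byte 5 (0xDA): sum1=21, sum2=213
Checksum = sum2·256 + sum1 = 213·256 + 21 = 54549 = 0xD515.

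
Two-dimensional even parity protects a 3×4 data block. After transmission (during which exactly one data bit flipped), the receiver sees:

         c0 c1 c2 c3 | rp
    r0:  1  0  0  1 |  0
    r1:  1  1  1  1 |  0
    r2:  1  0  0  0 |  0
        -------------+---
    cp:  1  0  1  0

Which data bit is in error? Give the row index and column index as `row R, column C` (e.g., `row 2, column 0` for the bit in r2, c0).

Recompute each row's even parity and compare to rp:
  r0: data parity 0, sent rp 0 → ok
  r1: data parity 0, sent rp 0 → ok
  r2: data parity 1, sent rp 0 → mismatch
Recompute each column's even parity and compare to cp:
  c0: data parity 1, sent cp 1 → ok
  c1: data parity 1, sent cp 0 → mismatch
  c2: data parity 1, sent cp 1 → ok
  c3: data parity 0, sent cp 0 → ok
Exactly one row (r2) and one column (c1) fail → the flipped bit is at their intersection.

row 2, column 1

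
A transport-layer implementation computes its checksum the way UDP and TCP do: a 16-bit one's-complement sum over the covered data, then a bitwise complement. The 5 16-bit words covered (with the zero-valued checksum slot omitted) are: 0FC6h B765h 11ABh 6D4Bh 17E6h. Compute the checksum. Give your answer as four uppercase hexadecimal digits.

A1F7

One's-complement addition (fold any carry out of bit 15 back into bit 0):
  0x0FC6 + 0xB765 = 0x0C72B
  0xC72B + 0x11AB = 0x0D8D6
  0xD8D6 + 0x6D4B = 0x14621 → wrap carry → 0x4622
  0x4622 + 0x17E6 = 0x05E08
One's-complement sum = 0x5E08.
Checksum = ~0x5E08 & 0xFFFF = 0xA1F7.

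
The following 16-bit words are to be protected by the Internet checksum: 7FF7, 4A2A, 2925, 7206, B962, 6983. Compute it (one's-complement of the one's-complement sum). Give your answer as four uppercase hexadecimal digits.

77CC

One's-complement addition (fold any carry out of bit 15 back into bit 0):
  0x7FF7 + 0x4A2A = 0x0CA21
  0xCA21 + 0x2925 = 0x0F346
  0xF346 + 0x7206 = 0x1654C → wrap carry → 0x654D
  0x654D + 0xB962 = 0x11EAF → wrap carry → 0x1EB0
  0x1EB0 + 0x6983 = 0x08833
One's-complement sum = 0x8833.
Checksum = ~0x8833 & 0xFFFF = 0x77CC.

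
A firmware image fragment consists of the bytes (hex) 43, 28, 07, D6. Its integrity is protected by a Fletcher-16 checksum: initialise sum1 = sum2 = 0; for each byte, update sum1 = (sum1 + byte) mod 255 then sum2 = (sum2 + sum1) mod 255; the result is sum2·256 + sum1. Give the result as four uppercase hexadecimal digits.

Running sums (mod 255):
  after byte 0 (43): sum1=67, sum2=67
  after byte 1 (28): sum1=107, sum2=174
  after byte 2 (07): sum1=114, sum2=33
  after byte 3 (D6): sum1=73, sum2=106
Checksum = sum2·256 + sum1 = 106·256 + 73 = 27209 = 0x6A49.

6A49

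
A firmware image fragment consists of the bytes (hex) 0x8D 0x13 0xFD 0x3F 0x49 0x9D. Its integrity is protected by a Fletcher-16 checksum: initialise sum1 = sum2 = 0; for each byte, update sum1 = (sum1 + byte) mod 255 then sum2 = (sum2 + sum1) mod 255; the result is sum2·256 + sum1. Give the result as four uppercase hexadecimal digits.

96C4

Running sums (mod 255):
  after byte 0 (0x8D): sum1=141, sum2=141
  after byte 1 (0x13): sum1=160, sum2=46
  after byte 2 (0xFD): sum1=158, sum2=204
  after byte 3 (0x3F): sum1=221, sum2=170
  after byte 4 (0x49): sum1=39, sum2=209
  after byte 5 (0x9D): sum1=196, sum2=150
Checksum = sum2·256 + sum1 = 150·256 + 196 = 38596 = 0x96C4.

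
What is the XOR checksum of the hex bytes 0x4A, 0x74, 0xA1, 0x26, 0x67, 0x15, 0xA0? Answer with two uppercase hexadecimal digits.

XOR the bytes together:
  start with 0x4A
  0x4A ⊕ 0x74 = 0x3E
  0x3E ⊕ 0xA1 = 0x9F
  0x9F ⊕ 0x26 = 0xB9
  0xB9 ⊕ 0x67 = 0xDE
  0xDE ⊕ 0x15 = 0xCB
  0xCB ⊕ 0xA0 = 0x6B

6B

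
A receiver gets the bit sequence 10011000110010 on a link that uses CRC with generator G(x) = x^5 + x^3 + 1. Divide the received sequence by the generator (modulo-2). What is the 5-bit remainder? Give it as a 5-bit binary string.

Modulo-2 division of 10011000110010 by 101001:
  pos 0: 100110 XOR 101001 = 001111
  pos 2: 111100 XOR 101001 = 010101
  pos 3: 101011 XOR 101001 = 000010
  pos 7: 101001 XOR 101001 = 000000
Remainder = 00000 (zero — the frame passes the CRC check).

00000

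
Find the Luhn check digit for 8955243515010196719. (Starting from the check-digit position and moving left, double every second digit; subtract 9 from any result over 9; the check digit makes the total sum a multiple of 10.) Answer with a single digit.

0

Partial digits right→left: 9 1 7 6 9 1 0 1 0 5 1 5 3 4 2 5 5 9 8
Double every second digit counting from the check-digit position (so the 1st, 3rd, 5th, ... of the partial from the right).
  doubled (with −9 where >9): 9 5 9 0 0 2 6 4 1 7 → sum 43
  kept as-is: 1 6 1 1 5 5 4 5 9 → sum 37
Total = 43 + 37 = 80.
Check digit = (10 − (80 mod 10)) mod 10 = 0.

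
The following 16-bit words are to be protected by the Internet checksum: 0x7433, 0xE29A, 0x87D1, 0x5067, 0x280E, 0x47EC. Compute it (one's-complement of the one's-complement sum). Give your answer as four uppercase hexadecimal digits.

60FE

One's-complement addition (fold any carry out of bit 15 back into bit 0):
  0x7433 + 0xE29A = 0x156CD → wrap carry → 0x56CE
  0x56CE + 0x87D1 = 0x0DE9F
  0xDE9F + 0x5067 = 0x12F06 → wrap carry → 0x2F07
  0x2F07 + 0x280E = 0x05715
  0x5715 + 0x47EC = 0x09F01
One's-complement sum = 0x9F01.
Checksum = ~0x9F01 & 0xFFFF = 0x60FE.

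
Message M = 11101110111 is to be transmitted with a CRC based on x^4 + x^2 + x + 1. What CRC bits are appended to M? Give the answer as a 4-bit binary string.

1000

Append 4 zeros: 111011101110000. Divide by 10111 (XOR where the leading bit is 1):
  pos 0: 11101 XOR 10111 = 01010
  pos 1: 10101 XOR 10111 = 00010
  pos 4: 10101 XOR 10111 = 00010
  pos 7: 10110 XOR 10111 = 00001
Remainder (last 4 bits) = 1000. This is the CRC / FCS.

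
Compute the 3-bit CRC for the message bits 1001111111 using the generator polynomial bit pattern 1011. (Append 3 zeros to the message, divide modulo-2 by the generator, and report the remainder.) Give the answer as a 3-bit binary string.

Append 3 zeros: 1001111111000. Divide by 1011 (XOR where the leading bit is 1):
  pos 0: 1001 XOR 1011 = 0010
  pos 2: 1011 XOR 1011 = 0000
  pos 6: 1111 XOR 1011 = 0100
  pos 7: 1000 XOR 1011 = 0011
  pos 9: 1100 XOR 1011 = 0111
Remainder (last 3 bits) = 111. This is the CRC / FCS.

111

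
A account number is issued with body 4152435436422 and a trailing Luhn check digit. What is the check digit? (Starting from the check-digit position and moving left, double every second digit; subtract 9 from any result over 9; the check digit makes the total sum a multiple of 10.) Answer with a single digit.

6

Partial digits right→left: 2 2 4 6 3 4 5 3 4 2 5 1 4
Double every second digit counting from the check-digit position (so the 1st, 3rd, 5th, ... of the partial from the right).
  doubled (with −9 where >9): 4 8 6 1 8 1 8 → sum 36
  kept as-is: 2 6 4 3 2 1 → sum 18
Total = 36 + 18 = 54.
Check digit = (10 − (54 mod 10)) mod 10 = 6.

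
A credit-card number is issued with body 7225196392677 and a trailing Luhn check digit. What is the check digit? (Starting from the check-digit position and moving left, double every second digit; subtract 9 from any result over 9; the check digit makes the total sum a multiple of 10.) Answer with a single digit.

1

Partial digits right→left: 7 7 6 2 9 3 6 9 1 5 2 2 7
Double every second digit counting from the check-digit position (so the 1st, 3rd, 5th, ... of the partial from the right).
  doubled (with −9 where >9): 5 3 9 3 2 4 5 → sum 31
  kept as-is: 7 2 3 9 5 2 → sum 28
Total = 31 + 28 = 59.
Check digit = (10 − (59 mod 10)) mod 10 = 1.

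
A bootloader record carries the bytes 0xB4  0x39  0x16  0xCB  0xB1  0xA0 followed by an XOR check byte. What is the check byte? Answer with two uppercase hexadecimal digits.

XOR the bytes together:
  start with 0xB4
  0xB4 ⊕ 0x39 = 0x8D
  0x8D ⊕ 0x16 = 0x9B
  0x9B ⊕ 0xCB = 0x50
  0x50 ⊕ 0xB1 = 0xE1
  0xE1 ⊕ 0xA0 = 0x41

41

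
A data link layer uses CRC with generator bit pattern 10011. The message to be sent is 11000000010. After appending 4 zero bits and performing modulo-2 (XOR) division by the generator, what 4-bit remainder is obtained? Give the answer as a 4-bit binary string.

0010

Append 4 zeros: 110000000100000. Divide by 10011 (XOR where the leading bit is 1):
  pos 0: 11000 XOR 10011 = 01011
  pos 1: 10110 XOR 10011 = 00101
  pos 3: 10100 XOR 10011 = 00111
  pos 5: 11101 XOR 10011 = 01110
  pos 6: 11100 XOR 10011 = 01111
  pos 7: 11110 XOR 10011 = 01101
  pos 8: 11010 XOR 10011 = 01001
  pos 9: 10010 XOR 10011 = 00001
Remainder (last 4 bits) = 0010. This is the CRC / FCS.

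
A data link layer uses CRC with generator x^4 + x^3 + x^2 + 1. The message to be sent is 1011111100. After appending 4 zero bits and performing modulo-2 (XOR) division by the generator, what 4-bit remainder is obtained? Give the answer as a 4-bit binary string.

0010

Append 4 zeros: 10111111000000. Divide by 11101 (XOR where the leading bit is 1):
  pos 0: 10111 XOR 11101 = 01010
  pos 1: 10101 XOR 11101 = 01000
  pos 2: 10001 XOR 11101 = 01100
  pos 3: 11001 XOR 11101 = 00100
  pos 5: 10000 XOR 11101 = 01101
  pos 6: 11010 XOR 11101 = 00111
  pos 8: 11100 XOR 11101 = 00001
Remainder (last 4 bits) = 0010. This is the CRC / FCS.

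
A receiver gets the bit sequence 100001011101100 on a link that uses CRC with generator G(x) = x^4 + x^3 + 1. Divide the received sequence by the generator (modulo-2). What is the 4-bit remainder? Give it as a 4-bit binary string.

Modulo-2 division of 100001011101100 by 11001:
  pos 0: 10000 XOR 11001 = 01001
  pos 1: 10011 XOR 11001 = 01010
  pos 2: 10100 XOR 11001 = 01101
  pos 3: 11011 XOR 11001 = 00010
  pos 6: 10110 XOR 11001 = 01111
  pos 7: 11111 XOR 11001 = 00110
  pos 9: 11010 XOR 11001 = 00011
Remainder = 0110 (nonzero — an error is detected).

0110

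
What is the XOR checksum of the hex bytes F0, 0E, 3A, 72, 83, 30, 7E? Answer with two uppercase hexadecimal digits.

XOR the bytes together:
  start with 0xF0
  0xF0 ⊕ 0x0E = 0xFE
  0xFE ⊕ 0x3A = 0xC4
  0xC4 ⊕ 0x72 = 0xB6
  0xB6 ⊕ 0x83 = 0x35
  0x35 ⊕ 0x30 = 0x05
  0x05 ⊕ 0x7E = 0x7B

7B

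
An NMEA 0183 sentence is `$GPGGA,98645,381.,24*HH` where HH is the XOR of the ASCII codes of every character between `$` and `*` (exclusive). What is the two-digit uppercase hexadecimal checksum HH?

XOR the ASCII codes of the payload characters:
  'G' = 0x47 → acc = 0x47
  'P' = 0x50 → acc = 0x17
  'G' = 0x47 → acc = 0x50
  'G' = 0x47 → acc = 0x17
  'A' = 0x41 → acc = 0x56
  ',' = 0x2C → acc = 0x7A
  '9' = 0x39 → acc = 0x43
  '8' = 0x38 → acc = 0x7B
  '6' = 0x36 → acc = 0x4D
  '4' = 0x34 → acc = 0x79
  '5' = 0x35 → acc = 0x4C
  ',' = 0x2C → acc = 0x60
  '3' = 0x33 → acc = 0x53
  '8' = 0x38 → acc = 0x6B
  '1' = 0x31 → acc = 0x5A
  '.' = 0x2E → acc = 0x74
  ',' = 0x2C → acc = 0x58
  '2' = 0x32 → acc = 0x6A
  '4' = 0x34 → acc = 0x5E
Checksum = 0x5E.

5E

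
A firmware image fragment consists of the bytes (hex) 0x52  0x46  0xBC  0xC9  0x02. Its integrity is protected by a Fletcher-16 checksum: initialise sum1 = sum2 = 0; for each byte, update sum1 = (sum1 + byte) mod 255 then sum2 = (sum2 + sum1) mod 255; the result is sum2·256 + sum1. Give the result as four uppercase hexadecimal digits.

8021

Running sums (mod 255):
  after byte 0 (0x52): sum1=82, sum2=82
  after byte 1 (0x46): sum1=152, sum2=234
  after byte 2 (0xBC): sum1=85, sum2=64
  after byte 3 (0xC9): sum1=31, sum2=95
  after byte 4 (0x02): sum1=33, sum2=128
Checksum = sum2·256 + sum1 = 128·256 + 33 = 32801 = 0x8021.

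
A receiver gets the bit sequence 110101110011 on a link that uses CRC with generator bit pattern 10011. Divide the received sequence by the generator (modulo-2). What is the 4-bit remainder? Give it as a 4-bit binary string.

0110

Modulo-2 division of 110101110011 by 10011:
  pos 0: 11010 XOR 10011 = 01001
  pos 1: 10011 XOR 10011 = 00000
  pos 6: 11001 XOR 10011 = 01010
  pos 7: 10101 XOR 10011 = 00110
Remainder = 0110 (nonzero — an error is detected).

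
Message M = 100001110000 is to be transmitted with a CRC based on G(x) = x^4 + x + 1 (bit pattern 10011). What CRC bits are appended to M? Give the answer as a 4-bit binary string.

Append 4 zeros: 1000011100000000. Divide by 10011 (XOR where the leading bit is 1):
  pos 0: 10000 XOR 10011 = 00011
  pos 3: 11111 XOR 10011 = 01100
  pos 4: 11000 XOR 10011 = 01011
  pos 5: 10110 XOR 10011 = 00101
  pos 7: 10100 XOR 10011 = 00111
  pos 9: 11100 XOR 10011 = 01111
  pos 10: 11110 XOR 10011 = 01101
  pos 11: 11010 XOR 10011 = 01001
Remainder (last 4 bits) = 1001. This is the CRC / FCS.

1001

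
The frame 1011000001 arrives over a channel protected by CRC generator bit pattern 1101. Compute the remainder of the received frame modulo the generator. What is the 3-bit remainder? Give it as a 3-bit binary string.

010

Modulo-2 division of 1011000001 by 1101:
  pos 0: 1011 XOR 1101 = 0110
  pos 1: 1100 XOR 1101 = 0001
  pos 4: 1000 XOR 1101 = 0101
  pos 5: 1010 XOR 1101 = 0111
  pos 6: 1111 XOR 1101 = 0010
Remainder = 010 (nonzero — an error is detected).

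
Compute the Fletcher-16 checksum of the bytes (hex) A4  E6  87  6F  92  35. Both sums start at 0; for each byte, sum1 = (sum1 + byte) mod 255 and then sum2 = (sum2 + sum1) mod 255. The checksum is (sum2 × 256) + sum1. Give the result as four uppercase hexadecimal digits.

254A

Running sums (mod 255):
  after byte 0 (A4): sum1=164, sum2=164
  after byte 1 (E6): sum1=139, sum2=48
  after byte 2 (87): sum1=19, sum2=67
  after byte 3 (6F): sum1=130, sum2=197
  after byte 4 (92): sum1=21, sum2=218
  after byte 5 (35): sum1=74, sum2=37
Checksum = sum2·256 + sum1 = 37·256 + 74 = 9546 = 0x254A.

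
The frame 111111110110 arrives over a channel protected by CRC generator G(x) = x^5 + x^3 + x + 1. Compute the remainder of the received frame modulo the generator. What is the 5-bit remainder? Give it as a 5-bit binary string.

Modulo-2 division of 111111110110 by 101011:
  pos 0: 111111 XOR 101011 = 010100
  pos 1: 101001 XOR 101011 = 000010
  pos 5: 101011 XOR 101011 = 000000
Remainder = 00000 (zero — the frame passes the CRC check).

00000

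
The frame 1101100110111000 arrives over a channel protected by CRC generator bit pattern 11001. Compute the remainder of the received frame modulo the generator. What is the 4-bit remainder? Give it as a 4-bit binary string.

Modulo-2 division of 1101100110111000 by 11001:
  pos 0: 11011 XOR 11001 = 00010
  pos 3: 10001 XOR 11001 = 01000
  pos 4: 10001 XOR 11001 = 01000
  pos 5: 10000 XOR 11001 = 01001
  pos 6: 10011 XOR 11001 = 01010
  pos 7: 10101 XOR 11001 = 01100
  pos 8: 11001 XOR 11001 = 00000
Remainder = 0000 (zero — the frame passes the CRC check).

0000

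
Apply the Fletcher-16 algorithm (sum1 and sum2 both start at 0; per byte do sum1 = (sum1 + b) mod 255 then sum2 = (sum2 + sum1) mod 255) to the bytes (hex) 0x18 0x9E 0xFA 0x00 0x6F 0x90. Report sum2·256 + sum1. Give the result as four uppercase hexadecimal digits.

Running sums (mod 255):
  after byte 0 (0x18): sum1=24, sum2=24
  after byte 1 (0x9E): sum1=182, sum2=206
  after byte 2 (0xFA): sum1=177, sum2=128
  after byte 3 (0x00): sum1=177, sum2=50
  after byte 4 (0x6F): sum1=33, sum2=83
  after byte 5 (0x90): sum1=177, sum2=5
Checksum = sum2·256 + sum1 = 5·256 + 177 = 1457 = 0x05B1.

05B1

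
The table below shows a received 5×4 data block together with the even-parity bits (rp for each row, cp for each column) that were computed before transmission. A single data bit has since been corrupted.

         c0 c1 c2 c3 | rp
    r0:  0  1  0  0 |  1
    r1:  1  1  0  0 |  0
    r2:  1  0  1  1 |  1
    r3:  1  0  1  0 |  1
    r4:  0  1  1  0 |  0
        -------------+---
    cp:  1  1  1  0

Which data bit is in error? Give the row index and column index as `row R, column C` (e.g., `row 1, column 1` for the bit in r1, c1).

row 3, column 3

Recompute each row's even parity and compare to rp:
  r0: data parity 1, sent rp 1 → ok
  r1: data parity 0, sent rp 0 → ok
  r2: data parity 1, sent rp 1 → ok
  r3: data parity 0, sent rp 1 → mismatch
  r4: data parity 0, sent rp 0 → ok
Recompute each column's even parity and compare to cp:
  c0: data parity 1, sent cp 1 → ok
  c1: data parity 1, sent cp 1 → ok
  c2: data parity 1, sent cp 1 → ok
  c3: data parity 1, sent cp 0 → mismatch
Exactly one row (r3) and one column (c3) fail → the flipped bit is at their intersection.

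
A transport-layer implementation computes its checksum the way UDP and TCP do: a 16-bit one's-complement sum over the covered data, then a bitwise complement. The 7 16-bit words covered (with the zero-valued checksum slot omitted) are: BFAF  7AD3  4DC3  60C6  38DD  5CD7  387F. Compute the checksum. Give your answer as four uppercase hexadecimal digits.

48BF

One's-complement addition (fold any carry out of bit 15 back into bit 0):
  0xBFAF + 0x7AD3 = 0x13A82 → wrap carry → 0x3A83
  0x3A83 + 0x4DC3 = 0x08846
  0x8846 + 0x60C6 = 0x0E90C
  0xE90C + 0x38DD = 0x121E9 → wrap carry → 0x21EA
  0x21EA + 0x5CD7 = 0x07EC1
  0x7EC1 + 0x387F = 0x0B740
One's-complement sum = 0xB740.
Checksum = ~0xB740 & 0xFFFF = 0x48BF.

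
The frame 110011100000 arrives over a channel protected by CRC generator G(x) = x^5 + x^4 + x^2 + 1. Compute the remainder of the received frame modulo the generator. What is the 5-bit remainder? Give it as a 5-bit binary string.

Modulo-2 division of 110011100000 by 110101:
  pos 0: 110011 XOR 110101 = 000110
  pos 3: 110100 XOR 110101 = 000001
Remainder = 01000 (nonzero — an error is detected).

01000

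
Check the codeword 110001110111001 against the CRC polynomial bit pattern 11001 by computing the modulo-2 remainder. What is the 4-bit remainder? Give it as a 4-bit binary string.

Modulo-2 division of 110001110111001 by 11001:
  pos 0: 11000 XOR 11001 = 00001
  pos 4: 11110 XOR 11001 = 00111
  pos 6: 11111 XOR 11001 = 00110
  pos 8: 11010 XOR 11001 = 00011
Remainder = 1101 (nonzero — an error is detected).

1101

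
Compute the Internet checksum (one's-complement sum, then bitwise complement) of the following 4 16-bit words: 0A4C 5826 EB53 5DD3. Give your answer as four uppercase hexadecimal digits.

5466

One's-complement addition (fold any carry out of bit 15 back into bit 0):
  0x0A4C + 0x5826 = 0x06272
  0x6272 + 0xEB53 = 0x14DC5 → wrap carry → 0x4DC6
  0x4DC6 + 0x5DD3 = 0x0AB99
One's-complement sum = 0xAB99.
Checksum = ~0xAB99 & 0xFFFF = 0x5466.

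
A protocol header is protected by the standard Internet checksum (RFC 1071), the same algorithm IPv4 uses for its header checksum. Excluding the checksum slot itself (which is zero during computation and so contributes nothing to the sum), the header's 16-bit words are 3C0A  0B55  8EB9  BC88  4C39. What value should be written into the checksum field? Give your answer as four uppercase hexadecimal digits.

One's-complement addition (fold any carry out of bit 15 back into bit 0):
  0x3C0A + 0x0B55 = 0x0475F
  0x475F + 0x8EB9 = 0x0D618
  0xD618 + 0xBC88 = 0x192A0 → wrap carry → 0x92A1
  0x92A1 + 0x4C39 = 0x0DEDA
One's-complement sum = 0xDEDA.
Checksum = ~0xDEDA & 0xFFFF = 0x2125.

2125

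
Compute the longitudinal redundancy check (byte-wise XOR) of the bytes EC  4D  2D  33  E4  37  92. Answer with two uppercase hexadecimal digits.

FE

XOR the bytes together:
  start with 0xEC
  0xEC ⊕ 0x4D = 0xA1
  0xA1 ⊕ 0x2D = 0x8C
  0x8C ⊕ 0x33 = 0xBF
  0xBF ⊕ 0xE4 = 0x5B
  0x5B ⊕ 0x37 = 0x6C
  0x6C ⊕ 0x92 = 0xFE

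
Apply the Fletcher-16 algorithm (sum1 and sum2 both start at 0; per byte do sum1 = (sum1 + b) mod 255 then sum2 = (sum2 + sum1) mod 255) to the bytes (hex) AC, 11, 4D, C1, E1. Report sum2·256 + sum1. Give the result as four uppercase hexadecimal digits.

Running sums (mod 255):
  after byte 0 (AC): sum1=172, sum2=172
  after byte 1 (11): sum1=189, sum2=106
  after byte 2 (4D): sum1=11, sum2=117
  after byte 3 (C1): sum1=204, sum2=66
  after byte 4 (E1): sum1=174, sum2=240
Checksum = sum2·256 + sum1 = 240·256 + 174 = 61614 = 0xF0AE.

F0AE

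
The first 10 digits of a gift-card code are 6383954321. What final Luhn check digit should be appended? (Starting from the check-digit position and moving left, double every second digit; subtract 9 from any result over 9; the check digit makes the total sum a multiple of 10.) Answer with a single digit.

Partial digits right→left: 1 2 3 4 5 9 3 8 3 6
Double every second digit counting from the check-digit position (so the 1st, 3rd, 5th, ... of the partial from the right).
  doubled (with −9 where >9): 2 6 1 6 6 → sum 21
  kept as-is: 2 4 9 8 6 → sum 29
Total = 21 + 29 = 50.
Check digit = (10 − (50 mod 10)) mod 10 = 0.

0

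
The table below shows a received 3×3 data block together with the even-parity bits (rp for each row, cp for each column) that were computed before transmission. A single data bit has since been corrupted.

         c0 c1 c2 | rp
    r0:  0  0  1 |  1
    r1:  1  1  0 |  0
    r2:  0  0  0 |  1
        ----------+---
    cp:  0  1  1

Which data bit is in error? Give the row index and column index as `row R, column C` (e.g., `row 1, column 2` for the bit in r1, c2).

Recompute each row's even parity and compare to rp:
  r0: data parity 1, sent rp 1 → ok
  r1: data parity 0, sent rp 0 → ok
  r2: data parity 0, sent rp 1 → mismatch
Recompute each column's even parity and compare to cp:
  c0: data parity 1, sent cp 0 → mismatch
  c1: data parity 1, sent cp 1 → ok
  c2: data parity 1, sent cp 1 → ok
Exactly one row (r2) and one column (c0) fail → the flipped bit is at their intersection.

row 2, column 0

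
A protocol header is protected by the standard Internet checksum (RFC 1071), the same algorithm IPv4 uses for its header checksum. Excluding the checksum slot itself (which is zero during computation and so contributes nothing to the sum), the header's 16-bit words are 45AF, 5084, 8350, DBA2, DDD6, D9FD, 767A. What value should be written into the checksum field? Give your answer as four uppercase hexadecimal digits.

One's-complement addition (fold any carry out of bit 15 back into bit 0):
  0x45AF + 0x5084 = 0x09633
  0x9633 + 0x8350 = 0x11983 → wrap carry → 0x1984
  0x1984 + 0xDBA2 = 0x0F526
  0xF526 + 0xDDD6 = 0x1D2FC → wrap carry → 0xD2FD
  0xD2FD + 0xD9FD = 0x1ACFA → wrap carry → 0xACFB
  0xACFB + 0x767A = 0x12375 → wrap carry → 0x2376
One's-complement sum = 0x2376.
Checksum = ~0x2376 & 0xFFFF = 0xDC89.

DC89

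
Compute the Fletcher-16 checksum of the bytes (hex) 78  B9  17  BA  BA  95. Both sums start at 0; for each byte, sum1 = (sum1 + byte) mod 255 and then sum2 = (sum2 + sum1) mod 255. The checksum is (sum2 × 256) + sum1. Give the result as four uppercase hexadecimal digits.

0B54

Running sums (mod 255):
  after byte 0 (78): sum1=120, sum2=120
  after byte 1 (B9): sum1=50, sum2=170
  after byte 2 (17): sum1=73, sum2=243
  after byte 3 (BA): sum1=4, sum2=247
  after byte 4 (BA): sum1=190, sum2=182
  after byte 5 (95): sum1=84, sum2=11
Checksum = sum2·256 + sum1 = 11·256 + 84 = 2900 = 0x0B54.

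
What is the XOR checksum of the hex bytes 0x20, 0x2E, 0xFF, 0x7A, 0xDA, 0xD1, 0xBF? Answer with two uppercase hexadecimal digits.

3F

XOR the bytes together:
  start with 0x20
  0x20 ⊕ 0x2E = 0x0E
  0x0E ⊕ 0xFF = 0xF1
  0xF1 ⊕ 0x7A = 0x8B
  0x8B ⊕ 0xDA = 0x51
  0x51 ⊕ 0xD1 = 0x80
  0x80 ⊕ 0xBF = 0x3F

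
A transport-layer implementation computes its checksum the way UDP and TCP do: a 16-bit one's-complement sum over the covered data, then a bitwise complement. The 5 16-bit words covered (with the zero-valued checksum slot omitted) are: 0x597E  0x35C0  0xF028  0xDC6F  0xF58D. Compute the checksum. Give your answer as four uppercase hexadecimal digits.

One's-complement addition (fold any carry out of bit 15 back into bit 0):
  0x597E + 0x35C0 = 0x08F3E
  0x8F3E + 0xF028 = 0x17F66 → wrap carry → 0x7F67
  0x7F67 + 0xDC6F = 0x15BD6 → wrap carry → 0x5BD7
  0x5BD7 + 0xF58D = 0x15164 → wrap carry → 0x5165
One's-complement sum = 0x5165.
Checksum = ~0x5165 & 0xFFFF = 0xAE9A.

AE9A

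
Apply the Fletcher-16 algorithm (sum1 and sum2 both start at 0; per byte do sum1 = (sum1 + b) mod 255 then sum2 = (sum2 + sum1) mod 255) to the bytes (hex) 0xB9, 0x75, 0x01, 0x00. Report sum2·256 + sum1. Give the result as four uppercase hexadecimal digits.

Running sums (mod 255):
  after byte 0 (0xB9): sum1=185, sum2=185
  after byte 1 (0x75): sum1=47, sum2=232
  after byte 2 (0x01): sum1=48, sum2=25
  after byte 3 (0x00): sum1=48, sum2=73
Checksum = sum2·256 + sum1 = 73·256 + 48 = 18736 = 0x4930.

4930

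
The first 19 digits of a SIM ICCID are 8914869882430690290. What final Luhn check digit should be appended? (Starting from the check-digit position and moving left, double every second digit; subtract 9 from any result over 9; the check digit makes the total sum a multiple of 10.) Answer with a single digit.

0

Partial digits right→left: 0 9 2 0 9 6 0 3 4 2 8 8 9 6 8 4 1 9 8
Double every second digit counting from the check-digit position (so the 1st, 3rd, 5th, ... of the partial from the right).
  doubled (with −9 where >9): 0 4 9 0 8 7 9 7 2 7 → sum 53
  kept as-is: 9 0 6 3 2 8 6 4 9 → sum 47
Total = 53 + 47 = 100.
Check digit = (10 − (100 mod 10)) mod 10 = 0.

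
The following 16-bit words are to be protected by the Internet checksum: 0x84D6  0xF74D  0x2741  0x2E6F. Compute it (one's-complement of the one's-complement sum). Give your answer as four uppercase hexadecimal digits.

2E2B

One's-complement addition (fold any carry out of bit 15 back into bit 0):
  0x84D6 + 0xF74D = 0x17C23 → wrap carry → 0x7C24
  0x7C24 + 0x2741 = 0x0A365
  0xA365 + 0x2E6F = 0x0D1D4
One's-complement sum = 0xD1D4.
Checksum = ~0xD1D4 & 0xFFFF = 0x2E2B.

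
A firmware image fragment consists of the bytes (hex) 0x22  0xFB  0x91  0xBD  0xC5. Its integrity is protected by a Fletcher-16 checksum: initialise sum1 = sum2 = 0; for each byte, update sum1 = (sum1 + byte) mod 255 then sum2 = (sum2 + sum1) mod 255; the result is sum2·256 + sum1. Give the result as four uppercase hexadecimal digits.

9033

Running sums (mod 255):
  after byte 0 (0x22): sum1=34, sum2=34
  after byte 1 (0xFB): sum1=30, sum2=64
  after byte 2 (0x91): sum1=175, sum2=239
  after byte 3 (0xBD): sum1=109, sum2=93
  after byte 4 (0xC5): sum1=51, sum2=144
Checksum = sum2·256 + sum1 = 144·256 + 51 = 36915 = 0x9033.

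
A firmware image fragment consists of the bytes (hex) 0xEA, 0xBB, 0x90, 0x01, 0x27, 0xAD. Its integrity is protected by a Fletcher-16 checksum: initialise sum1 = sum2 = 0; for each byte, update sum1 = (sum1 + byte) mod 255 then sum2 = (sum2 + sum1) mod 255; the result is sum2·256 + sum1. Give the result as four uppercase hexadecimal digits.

6D0D

Running sums (mod 255):
  after byte 0 (0xEA): sum1=234, sum2=234
  after byte 1 (0xBB): sum1=166, sum2=145
  after byte 2 (0x90): sum1=55, sum2=200
  after byte 3 (0x01): sum1=56, sum2=1
  after byte 4 (0x27): sum1=95, sum2=96
  after byte 5 (0xAD): sum1=13, sum2=109
Checksum = sum2·256 + sum1 = 109·256 + 13 = 27917 = 0x6D0D.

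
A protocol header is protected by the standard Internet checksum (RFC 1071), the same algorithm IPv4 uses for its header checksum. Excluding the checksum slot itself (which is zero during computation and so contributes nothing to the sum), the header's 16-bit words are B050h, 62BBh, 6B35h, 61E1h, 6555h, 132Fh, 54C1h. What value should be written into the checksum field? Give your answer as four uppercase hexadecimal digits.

5297

One's-complement addition (fold any carry out of bit 15 back into bit 0):
  0xB050 + 0x62BB = 0x1130B → wrap carry → 0x130C
  0x130C + 0x6B35 = 0x07E41
  0x7E41 + 0x61E1 = 0x0E022
  0xE022 + 0x6555 = 0x14577 → wrap carry → 0x4578
  0x4578 + 0x132F = 0x058A7
  0x58A7 + 0x54C1 = 0x0AD68
One's-complement sum = 0xAD68.
Checksum = ~0xAD68 & 0xFFFF = 0x5297.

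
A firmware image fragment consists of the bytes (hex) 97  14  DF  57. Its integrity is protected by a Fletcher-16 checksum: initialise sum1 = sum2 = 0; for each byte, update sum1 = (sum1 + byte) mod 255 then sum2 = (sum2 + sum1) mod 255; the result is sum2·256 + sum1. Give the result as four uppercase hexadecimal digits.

B1E2

Running sums (mod 255):
  after byte 0 (97): sum1=151, sum2=151
  after byte 1 (14): sum1=171, sum2=67
  after byte 2 (DF): sum1=139, sum2=206
  after byte 3 (57): sum1=226, sum2=177
Checksum = sum2·256 + sum1 = 177·256 + 226 = 45538 = 0xB1E2.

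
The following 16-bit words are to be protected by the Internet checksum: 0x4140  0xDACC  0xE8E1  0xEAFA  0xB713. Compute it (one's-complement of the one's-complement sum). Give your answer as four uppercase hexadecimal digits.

One's-complement addition (fold any carry out of bit 15 back into bit 0):
  0x4140 + 0xDACC = 0x11C0C → wrap carry → 0x1C0D
  0x1C0D + 0xE8E1 = 0x104EE → wrap carry → 0x04EF
  0x04EF + 0xEAFA = 0x0EFE9
  0xEFE9 + 0xB713 = 0x1A6FC → wrap carry → 0xA6FD
One's-complement sum = 0xA6FD.
Checksum = ~0xA6FD & 0xFFFF = 0x5902.

5902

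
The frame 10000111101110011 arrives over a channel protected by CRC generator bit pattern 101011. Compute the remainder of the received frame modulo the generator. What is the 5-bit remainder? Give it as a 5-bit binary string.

00000

Modulo-2 division of 10000111101110011 by 101011:
  pos 0: 100001 XOR 101011 = 001010
  pos 2: 101011 XOR 101011 = 000000
  pos 8: 101110 XOR 101011 = 000101
  pos 11: 101011 XOR 101011 = 000000
Remainder = 00000 (zero — the frame passes the CRC check).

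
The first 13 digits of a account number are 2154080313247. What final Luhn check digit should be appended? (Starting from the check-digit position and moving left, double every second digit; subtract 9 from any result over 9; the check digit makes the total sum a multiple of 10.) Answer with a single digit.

Partial digits right→left: 7 4 2 3 1 3 0 8 0 4 5 1 2
Double every second digit counting from the check-digit position (so the 1st, 3rd, 5th, ... of the partial from the right).
  doubled (with −9 where >9): 5 4 2 0 0 1 4 → sum 16
  kept as-is: 4 3 3 8 4 1 → sum 23
Total = 16 + 23 = 39.
Check digit = (10 − (39 mod 10)) mod 10 = 1.

1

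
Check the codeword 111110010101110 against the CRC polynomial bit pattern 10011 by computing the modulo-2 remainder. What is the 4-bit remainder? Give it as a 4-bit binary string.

Modulo-2 division of 111110010101110 by 10011:
  pos 0: 11111 XOR 10011 = 01100
  pos 1: 11000 XOR 10011 = 01011
  pos 2: 10110 XOR 10011 = 00101
  pos 4: 10110 XOR 10011 = 00101
  pos 6: 10110 XOR 10011 = 00101
  pos 8: 10111 XOR 10011 = 00100
  pos 10: 10010 XOR 10011 = 00001
Remainder = 0001 (nonzero — an error is detected).

0001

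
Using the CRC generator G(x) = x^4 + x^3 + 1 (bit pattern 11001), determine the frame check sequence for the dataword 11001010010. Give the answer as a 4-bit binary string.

0101

Append 4 zeros: 110010100100000. Divide by 11001 (XOR where the leading bit is 1):
  pos 0: 11001 XOR 11001 = 00000
  pos 6: 10010 XOR 11001 = 01011
  pos 7: 10110 XOR 11001 = 01111
  pos 8: 11110 XOR 11001 = 00111
  pos 10: 11100 XOR 11001 = 00101
Remainder (last 4 bits) = 0101. This is the CRC / FCS.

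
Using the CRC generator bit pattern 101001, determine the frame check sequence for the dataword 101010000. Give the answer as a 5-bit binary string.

Append 5 zeros: 10101000000000. Divide by 101001 (XOR where the leading bit is 1):
  pos 0: 101010 XOR 101001 = 000011
  pos 4: 110000 XOR 101001 = 011001
  pos 5: 110010 XOR 101001 = 011011
  pos 6: 110110 XOR 101001 = 011111
  pos 7: 111110 XOR 101001 = 010111
  pos 8: 101110 XOR 101001 = 000111
Remainder (last 5 bits) = 00111. This is the CRC / FCS.

00111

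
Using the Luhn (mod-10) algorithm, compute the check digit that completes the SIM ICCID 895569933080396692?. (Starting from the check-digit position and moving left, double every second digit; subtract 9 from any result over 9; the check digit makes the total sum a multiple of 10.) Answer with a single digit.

2

Partial digits right→left: 2 9 6 6 9 3 0 8 0 3 3 9 9 6 5 5 9 8
Double every second digit counting from the check-digit position (so the 1st, 3rd, 5th, ... of the partial from the right).
  doubled (with −9 where >9): 4 3 9 0 0 6 9 1 9 → sum 41
  kept as-is: 9 6 3 8 3 9 6 5 8 → sum 57
Total = 41 + 57 = 98.
Check digit = (10 − (98 mod 10)) mod 10 = 2.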